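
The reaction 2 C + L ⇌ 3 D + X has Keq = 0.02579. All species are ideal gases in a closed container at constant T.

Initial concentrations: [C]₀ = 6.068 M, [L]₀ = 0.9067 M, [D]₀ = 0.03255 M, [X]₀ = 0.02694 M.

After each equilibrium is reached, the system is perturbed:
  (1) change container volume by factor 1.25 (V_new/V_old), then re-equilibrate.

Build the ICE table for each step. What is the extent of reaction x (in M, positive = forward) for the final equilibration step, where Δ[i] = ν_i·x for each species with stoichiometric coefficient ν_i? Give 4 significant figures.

Q₀ = 2.7829e-08 vs Keq = 0.02579 ⇒ Q<K, forward
Step 1:
                   C          L          D          X
  init         6.068     0.9067    0.03255    0.02694
  Δ          -0.6788    -0.3394      1.018     0.3394
  eq           5.389     0.5673      1.051     0.3663
  solve Keq expr → x = 0.3394; check Q = 0.02579
Then change container volume by factor 1.25 (V_new/V_old).
Step 2:
                   C          L          D          X
  init         4.311     0.4538     0.8406     0.2931
  Δ          -0.0263   -0.01315    0.03945    0.01315
  eq           4.285     0.4407       0.88     0.3062
  solve Keq expr → x = 0.01315; check Q = 0.02579

x = 0.01315 M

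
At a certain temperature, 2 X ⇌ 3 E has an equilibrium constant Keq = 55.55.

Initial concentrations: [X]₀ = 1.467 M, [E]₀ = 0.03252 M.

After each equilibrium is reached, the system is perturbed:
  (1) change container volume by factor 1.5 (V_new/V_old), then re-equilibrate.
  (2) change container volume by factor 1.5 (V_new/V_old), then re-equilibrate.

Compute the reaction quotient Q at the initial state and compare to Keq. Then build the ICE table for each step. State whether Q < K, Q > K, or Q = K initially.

Q₀ = 1.5981e-05; Q < K (proceeds forward)

Q₀ = 1.5981e-05 vs Keq = 55.55 ⇒ Q<K, forward
Step 1:
                   X          E
  Initial      1.467    0.03252
  Change      -1.153       1.73
  Equil       0.3139      1.762
  solve Keq expr → x = 0.5766; check Q = 55.55
Then change container volume by factor 1.5 (V_new/V_old).
Step 2:
                   X          E
  Initial     0.2092      1.175
  Change    -0.02887     0.0433
  Equil       0.1804      1.218
  solve Keq expr → x = 0.01443; check Q = 55.55
Then change container volume by factor 1.5 (V_new/V_old).
Step 3:
                   X          E
  Initial     0.1203     0.8121
  Change    -0.01732    0.02598
  Equil       0.1029     0.8381
  solve Keq expr → x = 0.008659; check Q = 55.55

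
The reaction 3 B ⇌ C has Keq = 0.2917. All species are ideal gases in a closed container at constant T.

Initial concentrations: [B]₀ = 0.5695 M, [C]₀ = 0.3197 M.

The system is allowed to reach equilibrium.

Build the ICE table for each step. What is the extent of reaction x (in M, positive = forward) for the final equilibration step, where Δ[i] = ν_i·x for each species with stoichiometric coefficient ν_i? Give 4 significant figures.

Q₀ = 1.731 vs Keq = 0.2917 ⇒ Q>K, reverse
Step 1:
                    B           C
  init         0.5695      0.3197
  Δ            0.3275     -0.1092
  eq            0.897      0.2105
  solve Keq expr → x = -0.1092; check Q = 0.2917

x = -0.1092 M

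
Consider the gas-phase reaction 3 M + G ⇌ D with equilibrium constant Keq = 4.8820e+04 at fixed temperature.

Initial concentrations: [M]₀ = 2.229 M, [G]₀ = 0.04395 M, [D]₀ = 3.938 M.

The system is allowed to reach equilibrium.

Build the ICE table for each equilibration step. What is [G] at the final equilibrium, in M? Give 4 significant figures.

Q₀ = 8.091 vs Keq = 4.8820e+04 ⇒ Q<K, forward
Step 1:
                   M          G          D
  Initial      2.229    0.04395      3.938
  Change     -0.1318   -0.04394    0.04394
  Equil        2.097 8.8428e-06      3.982
  solve Keq expr → x = 0.04394; check Q = 4.8820e+04

[G]_eq = 8.8428e-06 M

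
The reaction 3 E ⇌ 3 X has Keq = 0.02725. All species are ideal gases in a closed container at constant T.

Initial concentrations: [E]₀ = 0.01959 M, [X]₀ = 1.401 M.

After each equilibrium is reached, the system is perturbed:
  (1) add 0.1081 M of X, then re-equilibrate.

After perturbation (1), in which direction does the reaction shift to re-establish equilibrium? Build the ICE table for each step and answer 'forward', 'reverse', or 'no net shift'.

Direction: reverse

Q₀ = 3.6577e+05 vs Keq = 0.02725 ⇒ Q>K, reverse
Step 1:
                   E          X
  I          0.01959      1.401
  C            1.072     -1.072
  E            1.092     0.3286
  solve Keq expr → x = -0.3575; check Q = 0.02725
Then add 0.1081 M of X.
Step 2:
                   E          X
  I            1.092     0.4367
  C          0.08309   -0.08309
  E            1.175     0.3536
  solve Keq expr → x = -0.0277; check Q = 0.02725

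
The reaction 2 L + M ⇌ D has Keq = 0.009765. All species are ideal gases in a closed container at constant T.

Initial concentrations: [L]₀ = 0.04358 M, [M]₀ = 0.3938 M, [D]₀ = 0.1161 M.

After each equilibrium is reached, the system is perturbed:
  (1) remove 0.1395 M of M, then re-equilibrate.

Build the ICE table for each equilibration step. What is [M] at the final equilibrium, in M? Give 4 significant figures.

[M]_eq = 0.3701 M

Q₀ = 155.2 vs Keq = 0.009765 ⇒ Q>K, reverse
Step 1:
                   L          M          D
  Initial    0.04358     0.3938     0.1161
  Change      0.2314     0.1157    -0.1157
  Equil        0.275     0.5095 3.7635e-04
  solve Keq expr → x = -0.1157; check Q = 0.009765
Then remove 0.1395 M of M.
Step 2:
                   L          M          D
  Initial      0.275       0.37 3.7635e-04
  Change  2.0511e-04 1.0255e-04 -1.0255e-04
  Equil       0.2752     0.3701 2.7379e-04
  solve Keq expr → x = -1.0255e-04; check Q = 0.009765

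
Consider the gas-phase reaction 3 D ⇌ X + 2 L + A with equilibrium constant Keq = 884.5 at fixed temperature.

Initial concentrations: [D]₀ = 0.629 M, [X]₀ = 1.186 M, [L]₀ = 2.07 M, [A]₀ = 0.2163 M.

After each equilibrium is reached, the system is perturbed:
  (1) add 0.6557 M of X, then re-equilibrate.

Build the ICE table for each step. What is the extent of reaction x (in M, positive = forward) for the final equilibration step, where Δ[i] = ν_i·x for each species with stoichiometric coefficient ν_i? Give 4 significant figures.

Q₀ = 4.417 vs Keq = 884.5 ⇒ Q<K, forward
Step 1:
                    D           X           L           A
  I             0.629       1.186        2.07      0.2163
  C           -0.4805      0.1602      0.3203      0.1602
  E            0.1485       1.346        2.39      0.3765
  solve Keq expr → x = 0.1602; check Q = 884.5
Then add 0.6557 M of X.
Step 2:
                    D           X           L           A
  I            0.1485       2.002        2.39      0.3765
  C           0.01925   -0.006416    -0.01283   -0.006416
  E            0.1677       1.995       2.378      0.3701
  solve Keq expr → x = -0.006416; check Q = 884.5

x = -0.006416 M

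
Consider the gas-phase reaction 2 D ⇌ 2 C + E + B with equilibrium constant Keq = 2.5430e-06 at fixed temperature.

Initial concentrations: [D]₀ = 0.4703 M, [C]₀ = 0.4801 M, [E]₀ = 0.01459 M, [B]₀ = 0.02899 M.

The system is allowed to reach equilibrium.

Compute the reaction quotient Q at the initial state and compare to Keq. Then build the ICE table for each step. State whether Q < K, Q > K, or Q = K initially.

Q₀ = 4.4078e-04; Q > K (proceeds reverse)

Q₀ = 4.4078e-04 vs Keq = 2.5430e-06 ⇒ Q>K, reverse
Step 1:
                   D          C          E          B
  init        0.4703     0.4801    0.01459    0.02899
  Δ          0.02875   -0.02875   -0.01438   -0.01438
  eq          0.4991     0.4513 2.1276e-04    0.01461
  solve Keq expr → x = -0.01438; check Q = 2.5430e-06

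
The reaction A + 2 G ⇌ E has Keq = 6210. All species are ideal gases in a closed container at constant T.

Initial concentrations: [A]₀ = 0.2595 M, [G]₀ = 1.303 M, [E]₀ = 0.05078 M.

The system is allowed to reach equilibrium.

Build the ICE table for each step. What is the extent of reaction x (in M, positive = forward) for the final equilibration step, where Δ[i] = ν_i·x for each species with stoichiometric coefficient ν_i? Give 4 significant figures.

x = 0.2594 M

Q₀ = 0.1153 vs Keq = 6210 ⇒ Q<K, forward
Step 1:
                    A           G           E
  Initial      0.2595       1.303     0.05078
  Change      -0.2594     -0.5188      0.2594
  Equil    8.1234e-05      0.7842      0.3102
  solve Keq expr → x = 0.2594; check Q = 6210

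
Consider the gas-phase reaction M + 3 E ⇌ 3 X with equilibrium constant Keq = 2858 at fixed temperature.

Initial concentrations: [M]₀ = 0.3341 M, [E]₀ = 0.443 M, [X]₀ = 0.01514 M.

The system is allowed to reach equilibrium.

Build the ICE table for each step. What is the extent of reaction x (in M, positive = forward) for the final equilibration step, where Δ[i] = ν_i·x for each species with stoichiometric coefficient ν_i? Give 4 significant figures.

x = 0.1313 M

Q₀ = 1.1948e-04 vs Keq = 2858 ⇒ Q<K, forward
Step 1:
                    M           E           X
  I            0.3341       0.443     0.01514
  C           -0.1313     -0.3939      0.3939
  E            0.2028     0.04906      0.4091
  solve Keq expr → x = 0.1313; check Q = 2858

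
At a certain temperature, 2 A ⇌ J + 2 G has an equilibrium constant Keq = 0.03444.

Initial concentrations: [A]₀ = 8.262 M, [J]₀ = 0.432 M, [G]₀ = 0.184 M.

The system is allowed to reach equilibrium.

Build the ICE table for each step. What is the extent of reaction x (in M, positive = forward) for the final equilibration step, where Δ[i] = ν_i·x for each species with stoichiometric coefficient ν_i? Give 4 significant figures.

x = 0.5688 M

Q₀ = 2.1426e-04 vs Keq = 0.03444 ⇒ Q<K, forward
Step 1:
                  A         J         G
  Initial     8.262     0.432     0.184
  Change     -1.138    0.5688     1.138
  Equil       7.124     1.001     1.322
  solve Keq expr → x = 0.5688; check Q = 0.03444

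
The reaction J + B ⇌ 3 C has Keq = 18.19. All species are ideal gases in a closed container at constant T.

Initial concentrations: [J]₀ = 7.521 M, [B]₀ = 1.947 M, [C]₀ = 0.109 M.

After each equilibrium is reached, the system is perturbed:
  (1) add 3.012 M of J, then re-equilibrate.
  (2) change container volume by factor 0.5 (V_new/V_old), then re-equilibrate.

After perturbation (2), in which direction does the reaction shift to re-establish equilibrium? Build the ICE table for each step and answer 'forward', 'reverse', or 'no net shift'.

Q₀ = 8.8438e-05 vs Keq = 18.19 ⇒ Q<K, forward
Step 1:
                    J           B           C
  init          7.521       1.947       0.109
  Δ            -1.332      -1.332       3.997
  eq            6.189      0.6148       4.106
  solve Keq expr → x = 1.332; check Q = 18.19
Then add 3.012 M of J.
Step 2:
                    J           B           C
  init          9.201      0.6148       4.106
  Δ          -0.09915    -0.09915      0.2975
  eq            9.102      0.5156       4.403
  solve Keq expr → x = 0.09915; check Q = 18.19
Then change container volume by factor 0.5 (V_new/V_old).
Step 3:
                    J           B           C
  init           18.2       1.031       8.806
  Δ            0.3505      0.3505      -1.052
  eq            18.55       1.382       7.755
  solve Keq expr → x = -0.3505; check Q = 18.19

Direction: reverse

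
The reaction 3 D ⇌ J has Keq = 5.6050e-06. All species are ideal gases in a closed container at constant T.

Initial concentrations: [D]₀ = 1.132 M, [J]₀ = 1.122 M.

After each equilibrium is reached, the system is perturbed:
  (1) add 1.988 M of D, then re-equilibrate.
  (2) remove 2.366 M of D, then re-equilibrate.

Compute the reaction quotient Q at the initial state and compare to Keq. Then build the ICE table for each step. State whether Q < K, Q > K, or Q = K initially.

Q₀ = 0.7735; Q > K (proceeds reverse)

Q₀ = 0.7735 vs Keq = 5.6050e-06 ⇒ Q>K, reverse
Step 1:
                  D         J
  Initial     1.132     1.122
  Change      3.364    -1.121
  Equil       4.496 5.0956e-04
  solve Keq expr → x = -1.121; check Q = 5.6050e-06
Then add 1.988 M of D.
Step 2:
                  D         J
  Initial     6.484 5.0956e-04
  Change   -0.00305  0.001017
  Equil       6.481  0.001526
  solve Keq expr → x = 0.001017; check Q = 5.6050e-06
Then remove 2.366 M of D.
Step 3:
                  D         J
  Initial     4.115  0.001526
  Change   0.003403 -0.001134
  Equil       4.119 3.9165e-04
  solve Keq expr → x = -0.001134; check Q = 5.6050e-06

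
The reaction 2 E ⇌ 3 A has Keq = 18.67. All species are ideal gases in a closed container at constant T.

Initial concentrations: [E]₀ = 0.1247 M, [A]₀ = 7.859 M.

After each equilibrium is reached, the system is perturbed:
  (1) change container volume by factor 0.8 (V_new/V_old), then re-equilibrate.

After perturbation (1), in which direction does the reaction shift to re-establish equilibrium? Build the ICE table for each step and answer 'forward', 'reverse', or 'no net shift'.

Direction: reverse

Q₀ = 3.1215e+04 vs Keq = 18.67 ⇒ Q>K, reverse
Step 1:
                    E           A
  I            0.1247       7.859
  C             2.166      -3.249
  E             2.291        4.61
  solve Keq expr → x = -1.083; check Q = 18.67
Then change container volume by factor 0.8 (V_new/V_old).
Step 2:
                    E           A
  I             2.863       5.762
  C             0.151     -0.2266
  E             3.014       5.536
  solve Keq expr → x = -0.07552; check Q = 18.67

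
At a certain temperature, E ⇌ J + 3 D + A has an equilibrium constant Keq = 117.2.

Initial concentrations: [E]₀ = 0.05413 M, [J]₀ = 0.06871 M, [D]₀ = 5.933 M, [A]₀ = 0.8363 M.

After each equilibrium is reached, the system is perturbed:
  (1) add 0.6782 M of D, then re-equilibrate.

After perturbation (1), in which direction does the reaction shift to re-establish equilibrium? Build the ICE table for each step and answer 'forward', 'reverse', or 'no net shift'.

Q₀ = 221.7 vs Keq = 117.2 ⇒ Q>K, reverse
Step 1:
                  E         J         D         A
  Initial   0.05413   0.06871     5.933    0.8363
  Change    0.01793  -0.01793  -0.05379  -0.01793
  Equil     0.07206   0.05078     5.879    0.8184
  solve Keq expr → x = -0.01793; check Q = 117.2
Then add 0.6782 M of D.
Step 2:
                  E         J         D         A
  Initial   0.07206   0.05078     6.557    0.8184
  Change   0.008776 -0.008776  -0.02633 -0.008776
  Equil     0.08083   0.04201     6.531    0.8096
  solve Keq expr → x = -0.008776; check Q = 117.2

Direction: reverse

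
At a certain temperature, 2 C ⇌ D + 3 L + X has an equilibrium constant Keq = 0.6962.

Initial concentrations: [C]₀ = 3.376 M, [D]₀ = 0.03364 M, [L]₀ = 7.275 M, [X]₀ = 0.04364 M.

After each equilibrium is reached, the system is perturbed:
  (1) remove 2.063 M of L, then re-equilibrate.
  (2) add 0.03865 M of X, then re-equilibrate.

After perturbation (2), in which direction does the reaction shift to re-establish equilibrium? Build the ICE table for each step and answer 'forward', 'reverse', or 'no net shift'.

Q₀ = 0.04959 vs Keq = 0.6962 ⇒ Q<K, forward
Step 1:
                   C          D          L          X
  I            3.376    0.03364      7.275    0.04364
  C          -0.1802    0.09011     0.2703    0.09011
  E            3.196     0.1238      7.545     0.1338
  solve Keq expr → x = 0.09011; check Q = 0.6962
Then remove 2.063 M of L.
Step 2:
                   C          D          L          X
  I            3.196     0.1238      5.482     0.1338
  C          -0.1228     0.0614     0.1842     0.0614
  E            3.073     0.1852      5.667     0.1952
  solve Keq expr → x = 0.0614; check Q = 0.6962
Then add 0.03865 M of X.
Step 3:
                   C          D          L          X
  I            3.073     0.1852      5.667     0.2338
  C          0.02798   -0.01399   -0.04197   -0.01399
  E            3.101     0.1712      5.625     0.2198
  solve Keq expr → x = -0.01399; check Q = 0.6962

Direction: reverse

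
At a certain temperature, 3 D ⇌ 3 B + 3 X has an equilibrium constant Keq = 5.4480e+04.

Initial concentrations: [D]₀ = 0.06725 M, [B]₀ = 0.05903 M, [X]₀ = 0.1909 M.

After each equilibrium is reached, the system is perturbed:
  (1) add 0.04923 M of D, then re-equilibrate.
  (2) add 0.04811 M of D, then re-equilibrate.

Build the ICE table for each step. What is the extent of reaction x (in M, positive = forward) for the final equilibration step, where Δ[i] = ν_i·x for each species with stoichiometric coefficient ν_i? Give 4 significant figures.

Q₀ = 0.004705 vs Keq = 5.4480e+04 ⇒ Q<K, forward
Step 1:
                   D          B          X
  I          0.06725    0.05903     0.1909
  C          -0.0664     0.0664     0.0664
  E       8.5131e-04     0.1254     0.2573
  solve Keq expr → x = 0.02213; check Q = 5.4480e+04
Then add 0.04923 M of D.
Step 2:
                   D          B          X
  I          0.05008     0.1254     0.2573
  C         -0.04868    0.04868    0.04868
  E         0.001405     0.1741      0.306
  solve Keq expr → x = 0.01623; check Q = 5.4480e+04
Then add 0.04811 M of D.
Step 3:
                   D          B          X
  I          0.04952     0.1741      0.306
  C         -0.04745    0.04745    0.04745
  E         0.002066     0.2216     0.3534
  solve Keq expr → x = 0.01582; check Q = 5.4480e+04

x = 0.01582 M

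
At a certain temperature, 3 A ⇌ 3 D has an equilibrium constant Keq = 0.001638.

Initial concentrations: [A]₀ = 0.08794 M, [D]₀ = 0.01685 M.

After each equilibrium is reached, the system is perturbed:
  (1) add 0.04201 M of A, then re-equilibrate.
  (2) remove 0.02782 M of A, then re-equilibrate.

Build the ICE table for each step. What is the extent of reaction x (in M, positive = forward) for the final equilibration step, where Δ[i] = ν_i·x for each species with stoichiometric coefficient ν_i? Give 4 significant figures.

x = -9.7786e-04 M

Q₀ = 0.007035 vs Keq = 0.001638 ⇒ Q>K, reverse
Step 1:
                  A         D
  Initial   0.08794   0.01685
  Change     0.0058   -0.0058
  Equil     0.09374   0.01105
  solve Keq expr → x = -0.001933; check Q = 0.001638
Then add 0.04201 M of A.
Step 2:
                  A         D
  Initial    0.1357   0.01105
  Change   -0.00443   0.00443
  Equil      0.1313   0.01548
  solve Keq expr → x = 0.001477; check Q = 0.001638
Then remove 0.02782 M of A.
Step 3:
                  A         D
  Initial    0.1035   0.01548
  Change   0.002934 -0.002934
  Equil      0.1064   0.01255
  solve Keq expr → x = -9.7786e-04; check Q = 0.001638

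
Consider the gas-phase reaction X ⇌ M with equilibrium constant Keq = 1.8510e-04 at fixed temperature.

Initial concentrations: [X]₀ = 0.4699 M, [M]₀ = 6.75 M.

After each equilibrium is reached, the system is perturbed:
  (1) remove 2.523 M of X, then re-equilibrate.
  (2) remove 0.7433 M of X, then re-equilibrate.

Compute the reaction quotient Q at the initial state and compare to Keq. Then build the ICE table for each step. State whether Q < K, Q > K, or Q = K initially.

Q₀ = 14.36 vs Keq = 1.8510e-04 ⇒ Q>K, reverse
Step 1:
                  X         M
  I          0.4699      6.75
  C           6.749    -6.749
  E           7.219  0.001336
  solve Keq expr → x = -6.749; check Q = 1.8510e-04
Then remove 2.523 M of X.
Step 2:
                  X         M
  I           4.696  0.001336
  C       4.6692e-04 -4.6692e-04
  E           4.696 8.6924e-04
  solve Keq expr → x = -4.6692e-04; check Q = 1.8510e-04
Then remove 0.7433 M of X.
Step 3:
                  X         M
  I           3.953 8.6924e-04
  C       1.3756e-04 -1.3756e-04
  E           3.953 7.3168e-04
  solve Keq expr → x = -1.3756e-04; check Q = 1.8510e-04

Q₀ = 14.36; Q > K (proceeds reverse)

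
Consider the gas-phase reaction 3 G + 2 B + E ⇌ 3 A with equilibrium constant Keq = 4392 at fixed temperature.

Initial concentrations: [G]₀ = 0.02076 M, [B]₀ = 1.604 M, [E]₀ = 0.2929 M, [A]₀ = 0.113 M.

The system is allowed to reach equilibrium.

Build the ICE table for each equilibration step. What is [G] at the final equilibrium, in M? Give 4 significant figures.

Q₀ = 214 vs Keq = 4392 ⇒ Q<K, forward
Step 1:
                   G          B          E          A
  I          0.02076      1.604     0.2929      0.113
  C         -0.01228   -0.00819  -0.004095    0.01228
  E         0.008475      1.596     0.2888     0.1253
  solve Keq expr → x = 0.004095; check Q = 4392

[G]_eq = 0.008475 M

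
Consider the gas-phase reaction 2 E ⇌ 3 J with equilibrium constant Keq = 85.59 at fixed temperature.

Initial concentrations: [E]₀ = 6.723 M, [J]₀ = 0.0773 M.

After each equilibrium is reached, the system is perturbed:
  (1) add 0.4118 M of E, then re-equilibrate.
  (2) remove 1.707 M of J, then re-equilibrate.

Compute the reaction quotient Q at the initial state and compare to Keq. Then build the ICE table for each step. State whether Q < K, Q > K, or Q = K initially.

Q₀ = 1.0219e-05 vs Keq = 85.59 ⇒ Q<K, forward
Step 1:
                   E          J
  init         6.723     0.0773
  Δ            -4.68      7.019
  eq           2.043      7.097
  solve Keq expr → x = 2.34; check Q = 85.59
Then add 0.4118 M of E.
Step 2:
                   E          J
  init         2.455      7.097
  Δ          -0.2486     0.3729
  eq           2.207       7.47
  solve Keq expr → x = 0.1243; check Q = 85.59
Then remove 1.707 M of J.
Step 3:
                   E          J
  init         2.207      5.763
  Δ          -0.4445     0.6668
  eq           1.762      6.429
  solve Keq expr → x = 0.2223; check Q = 85.59

Q₀ = 1.0219e-05; Q < K (proceeds forward)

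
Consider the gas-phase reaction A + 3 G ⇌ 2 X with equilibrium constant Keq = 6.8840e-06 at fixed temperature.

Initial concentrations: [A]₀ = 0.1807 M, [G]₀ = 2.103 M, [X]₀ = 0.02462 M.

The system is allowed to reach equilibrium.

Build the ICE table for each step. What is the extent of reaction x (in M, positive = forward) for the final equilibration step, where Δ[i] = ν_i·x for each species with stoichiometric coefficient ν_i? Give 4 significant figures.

x = -0.01052 M

Q₀ = 3.6066e-04 vs Keq = 6.8840e-06 ⇒ Q>K, reverse
Step 1:
                  A         G         X
  init       0.1807     2.103   0.02462
  Δ         0.01052   0.03156  -0.02104
  eq         0.1912     2.135  0.003578
  solve Keq expr → x = -0.01052; check Q = 6.8840e-06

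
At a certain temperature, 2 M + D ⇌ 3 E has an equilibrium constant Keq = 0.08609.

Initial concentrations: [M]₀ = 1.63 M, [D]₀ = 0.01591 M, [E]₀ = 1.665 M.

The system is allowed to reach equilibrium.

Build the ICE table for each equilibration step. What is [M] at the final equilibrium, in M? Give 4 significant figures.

[M]_eq = 2.361 M

Q₀ = 109.2 vs Keq = 0.08609 ⇒ Q>K, reverse
Step 1:
                    M           D           E
  Initial        1.63     0.01591       1.665
  Change       0.7314      0.3657      -1.097
  Equil         2.361      0.3816      0.5679
  solve Keq expr → x = -0.3657; check Q = 0.08609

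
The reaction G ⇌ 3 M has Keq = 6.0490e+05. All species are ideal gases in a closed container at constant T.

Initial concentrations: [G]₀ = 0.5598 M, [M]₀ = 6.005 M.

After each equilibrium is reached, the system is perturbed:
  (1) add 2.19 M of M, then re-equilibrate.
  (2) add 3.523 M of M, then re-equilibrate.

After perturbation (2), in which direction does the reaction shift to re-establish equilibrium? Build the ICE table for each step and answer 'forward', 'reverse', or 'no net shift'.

Direction: reverse

Q₀ = 386.8 vs Keq = 6.0490e+05 ⇒ Q<K, forward
Step 1:
                  G         M
  I          0.5598     6.005
  C         -0.5591     1.677
  E       7.4949e-04     7.682
  solve Keq expr → x = 0.5591; check Q = 6.0490e+05
Then add 2.19 M of M.
Step 2:
                  G         M
  I       7.4949e-04     9.872
  C       8.3986e-04  -0.00252
  E        0.001589      9.87
  solve Keq expr → x = -8.3986e-04; check Q = 6.0490e+05
Then add 3.523 M of M.
Step 3:
                  G         M
  I        0.001589     13.39
  C        0.002375 -0.007126
  E        0.003965     13.39
  solve Keq expr → x = -0.002375; check Q = 6.0490e+05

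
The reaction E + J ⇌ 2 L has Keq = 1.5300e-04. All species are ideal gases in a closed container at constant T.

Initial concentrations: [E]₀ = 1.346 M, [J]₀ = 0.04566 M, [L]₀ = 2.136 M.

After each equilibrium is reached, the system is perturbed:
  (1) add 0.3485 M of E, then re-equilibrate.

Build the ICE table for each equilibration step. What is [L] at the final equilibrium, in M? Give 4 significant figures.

[L]_eq = 0.02155 M

Q₀ = 74.24 vs Keq = 1.5300e-04 ⇒ Q>K, reverse
Step 1:
                  E         J         L
  I           1.346   0.04566     2.136
  C           1.058     1.058    -2.116
  E           2.404     1.104   0.02015
  solve Keq expr → x = -1.058; check Q = 1.5300e-04
Then add 0.3485 M of E.
Step 2:
                  E         J         L
  I           2.752     1.104   0.02015
  C       -7.0068e-04 -7.0068e-04  0.001401
  E           2.752     1.103   0.02155
  solve Keq expr → x = 7.0068e-04; check Q = 1.5300e-04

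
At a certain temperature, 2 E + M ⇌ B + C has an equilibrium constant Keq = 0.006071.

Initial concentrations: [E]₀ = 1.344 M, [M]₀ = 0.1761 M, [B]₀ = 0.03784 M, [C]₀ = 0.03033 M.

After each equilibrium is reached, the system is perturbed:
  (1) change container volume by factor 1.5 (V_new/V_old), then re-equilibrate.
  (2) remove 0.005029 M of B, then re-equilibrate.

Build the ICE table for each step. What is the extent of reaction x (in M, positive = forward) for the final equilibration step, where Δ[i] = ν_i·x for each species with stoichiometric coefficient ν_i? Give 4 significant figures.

x = 0.002063 M

Q₀ = 0.003608 vs Keq = 0.006071 ⇒ Q<K, forward
Step 1:
                   E          M          B          C
  init         1.344     0.1761    0.03784    0.03033
  Δ         -0.01685  -0.008425   0.008425   0.008425
  eq           1.327     0.1677    0.04626    0.03875
  solve Keq expr → x = 0.008425; check Q = 0.006071
Then change container volume by factor 1.5 (V_new/V_old).
Step 2:
                   E          M          B          C
  init        0.8848     0.1118    0.03084    0.02584
  Δ         0.008932   0.004466  -0.004466  -0.004466
  eq          0.8937     0.1162    0.02638    0.02137
  solve Keq expr → x = -0.004466; check Q = 0.006071
Then remove 0.005029 M of B.
Step 3:
                   E          M          B          C
  init        0.8937     0.1162    0.02135    0.02137
  Δ        -0.004125  -0.002063   0.002063   0.002063
  eq          0.8896     0.1142    0.02341    0.02343
  solve Keq expr → x = 0.002063; check Q = 0.006071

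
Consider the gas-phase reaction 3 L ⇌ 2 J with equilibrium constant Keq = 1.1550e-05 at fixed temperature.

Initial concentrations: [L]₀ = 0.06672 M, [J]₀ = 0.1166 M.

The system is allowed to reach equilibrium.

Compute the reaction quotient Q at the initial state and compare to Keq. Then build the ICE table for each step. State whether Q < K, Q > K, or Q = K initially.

Q₀ = 45.78 vs Keq = 1.1550e-05 ⇒ Q>K, reverse
Step 1:
                   L          J
  I          0.06672     0.1166
  C           0.1743    -0.1162
  E            0.241 4.0213e-04
  solve Keq expr → x = -0.0581; check Q = 1.1550e-05

Q₀ = 45.78; Q > K (proceeds reverse)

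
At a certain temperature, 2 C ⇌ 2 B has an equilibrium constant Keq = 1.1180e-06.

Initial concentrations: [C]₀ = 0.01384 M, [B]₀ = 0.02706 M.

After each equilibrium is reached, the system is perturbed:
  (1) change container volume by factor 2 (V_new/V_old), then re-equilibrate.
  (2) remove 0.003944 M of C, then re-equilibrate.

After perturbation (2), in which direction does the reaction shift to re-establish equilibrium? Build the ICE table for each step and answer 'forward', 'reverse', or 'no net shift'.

Q₀ = 3.823 vs Keq = 1.1180e-06 ⇒ Q>K, reverse
Step 1:
                    C           B
  init        0.01384     0.02706
  Δ           0.02702    -0.02702
  eq          0.04086  4.3200e-05
  solve Keq expr → x = -0.01351; check Q = 1.1180e-06
Then change container volume by factor 2 (V_new/V_old).
Step 2:
                    C           B
  init        0.02043  2.1600e-05
  Δ                 0           0
  eq          0.02043  2.1600e-05
  solve Keq expr → x = 0; check Q = 1.1180e-06
Then remove 0.003944 M of C.
Step 3:
                    C           B
  init        0.01648  2.1600e-05
  Δ        4.1658e-06 -4.1658e-06
  eq          0.01649  1.7434e-05
  solve Keq expr → x = -2.0829e-06; check Q = 1.1180e-06

Direction: reverse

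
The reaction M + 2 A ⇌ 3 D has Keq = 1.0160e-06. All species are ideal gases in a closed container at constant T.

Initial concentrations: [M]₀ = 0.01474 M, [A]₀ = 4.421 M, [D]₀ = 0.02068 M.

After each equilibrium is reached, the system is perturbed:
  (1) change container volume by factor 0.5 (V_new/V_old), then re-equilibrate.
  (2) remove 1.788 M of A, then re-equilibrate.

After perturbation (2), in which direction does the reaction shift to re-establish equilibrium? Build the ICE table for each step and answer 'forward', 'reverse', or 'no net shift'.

Q₀ = 3.0698e-05 vs Keq = 1.0160e-06 ⇒ Q>K, reverse
Step 1:
                  M         A         D
  I         0.01474     4.421   0.02068
  C        0.004472  0.008945  -0.01342
  E         0.01921      4.43  0.007263
  solve Keq expr → x = -0.004472; check Q = 1.0160e-06
Then change container volume by factor 0.5 (V_new/V_old).
Step 2:
                  M         A         D
  I         0.03842      8.86   0.01453
  C               0         0         0
  E         0.03842      8.86   0.01453
  solve Keq expr → x = 0; check Q = 1.0160e-06
Then remove 1.788 M of A.
Step 3:
                  M         A         D
  I         0.03842     7.072   0.01453
  C       6.5161e-04  0.001303 -0.001955
  E         0.03908     7.073   0.01257
  solve Keq expr → x = -6.5161e-04; check Q = 1.0160e-06

Direction: reverse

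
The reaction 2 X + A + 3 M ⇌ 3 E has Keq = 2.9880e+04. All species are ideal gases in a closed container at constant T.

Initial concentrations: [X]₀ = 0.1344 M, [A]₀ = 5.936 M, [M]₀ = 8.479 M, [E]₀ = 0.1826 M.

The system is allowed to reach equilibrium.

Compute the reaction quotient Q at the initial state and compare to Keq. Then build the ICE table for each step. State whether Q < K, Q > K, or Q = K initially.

Q₀ = 9.3149e-05; Q < K (proceeds forward)

Q₀ = 9.3149e-05 vs Keq = 2.9880e+04 ⇒ Q<K, forward
Step 1:
                  X         A         M         E
  Initial    0.1344     5.936     8.479    0.1826
  Change    -0.1344  -0.06719   -0.2016    0.2016
  Equil   2.3876e-05     5.869     8.277    0.3842
  solve Keq expr → x = 0.06719; check Q = 2.9880e+04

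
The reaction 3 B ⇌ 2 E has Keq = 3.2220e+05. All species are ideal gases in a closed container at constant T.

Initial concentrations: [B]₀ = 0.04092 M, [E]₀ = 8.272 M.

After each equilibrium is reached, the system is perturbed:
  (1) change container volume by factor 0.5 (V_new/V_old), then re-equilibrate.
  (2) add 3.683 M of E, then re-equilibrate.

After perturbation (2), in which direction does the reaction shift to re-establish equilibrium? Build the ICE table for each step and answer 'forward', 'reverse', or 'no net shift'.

Direction: reverse

Q₀ = 9.9865e+05 vs Keq = 3.2220e+05 ⇒ Q>K, reverse
Step 1:
                   B          E
  Initial    0.04092      8.272
  Change     0.01868   -0.01245
  Equil       0.0596       8.26
  solve Keq expr → x = -0.006227; check Q = 3.2220e+05
Then change container volume by factor 0.5 (V_new/V_old).
Step 2:
                   B          E
  Initial     0.1192      16.52
  Change    -0.02453    0.01635
  Equil      0.09468      16.54
  solve Keq expr → x = 0.008176; check Q = 3.2220e+05
Then add 3.683 M of E.
Step 3:
                   B          E
  Initial    0.09468      20.22
  Change     0.01355  -0.009033
  Equil       0.1082      20.21
  solve Keq expr → x = -0.004517; check Q = 3.2220e+05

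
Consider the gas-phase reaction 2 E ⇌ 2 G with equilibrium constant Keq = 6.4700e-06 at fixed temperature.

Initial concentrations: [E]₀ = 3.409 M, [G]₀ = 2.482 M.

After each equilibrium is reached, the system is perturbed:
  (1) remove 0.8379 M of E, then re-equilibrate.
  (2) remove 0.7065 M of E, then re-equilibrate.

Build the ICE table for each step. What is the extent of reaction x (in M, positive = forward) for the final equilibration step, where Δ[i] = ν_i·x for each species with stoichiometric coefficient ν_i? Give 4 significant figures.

Q₀ = 0.5301 vs Keq = 6.4700e-06 ⇒ Q>K, reverse
Step 1:
                  E         G
  I           3.409     2.482
  C           2.467    -2.467
  E           5.876   0.01495
  solve Keq expr → x = -1.234; check Q = 6.4700e-06
Then remove 0.8379 M of E.
Step 2:
                  E         G
  I           5.038   0.01495
  C        0.002126 -0.002126
  E            5.04   0.01282
  solve Keq expr → x = -0.001063; check Q = 6.4700e-06
Then remove 0.7065 M of E.
Step 3:
                  E         G
  I           4.334   0.01282
  C        0.001793 -0.001793
  E           4.336   0.01103
  solve Keq expr → x = -8.9625e-04; check Q = 6.4700e-06

x = -8.9625e-04 M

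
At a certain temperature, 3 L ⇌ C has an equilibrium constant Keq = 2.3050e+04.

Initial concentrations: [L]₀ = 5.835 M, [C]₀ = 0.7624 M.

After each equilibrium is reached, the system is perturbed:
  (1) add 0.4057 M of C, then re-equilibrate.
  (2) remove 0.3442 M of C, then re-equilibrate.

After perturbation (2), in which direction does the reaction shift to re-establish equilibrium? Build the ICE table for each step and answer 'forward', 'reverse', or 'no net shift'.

Direction: forward

Q₀ = 0.003838 vs Keq = 2.3050e+04 ⇒ Q<K, forward
Step 1:
                    L           C
  Initial       5.835      0.7624
  Change       -5.786       1.929
  Equil       0.04887       2.691
  solve Keq expr → x = 1.929; check Q = 2.3050e+04
Then add 0.4057 M of C.
Step 2:
                    L           C
  Initial     0.04887       3.097
  Change     0.002338 -7.7925e-04
  Equil       0.05121       3.096
  solve Keq expr → x = -7.7925e-04; check Q = 2.3050e+04
Then remove 0.3442 M of C.
Step 3:
                    L           C
  Initial     0.05121       2.752
  Change    -0.001969  6.5632e-04
  Equil       0.04924       2.752
  solve Keq expr → x = 6.5632e-04; check Q = 2.3050e+04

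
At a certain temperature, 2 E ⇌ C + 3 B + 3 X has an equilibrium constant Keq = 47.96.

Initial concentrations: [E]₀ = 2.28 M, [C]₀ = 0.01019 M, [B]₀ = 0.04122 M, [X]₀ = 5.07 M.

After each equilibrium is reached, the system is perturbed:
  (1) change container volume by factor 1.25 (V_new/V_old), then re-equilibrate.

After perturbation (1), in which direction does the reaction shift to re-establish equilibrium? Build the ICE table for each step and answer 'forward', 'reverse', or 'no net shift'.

Q₀ = 1.7892e-05 vs Keq = 47.96 ⇒ Q<K, forward
Step 1:
                    E           C           B           X
  I              2.28     0.01019     0.04122        5.07
  C           -0.7147      0.3574       1.072       1.072
  E             1.565      0.3675       1.113       6.142
  solve Keq expr → x = 0.3574; check Q = 47.96
Then change container volume by factor 1.25 (V_new/V_old).
Step 2:
                    E           C           B           X
  I             1.252       0.294      0.8906       4.914
  C           -0.1283     0.06415      0.1925      0.1925
  E             1.124      0.3582       1.083       5.106
  solve Keq expr → x = 0.06415; check Q = 47.96

Direction: forward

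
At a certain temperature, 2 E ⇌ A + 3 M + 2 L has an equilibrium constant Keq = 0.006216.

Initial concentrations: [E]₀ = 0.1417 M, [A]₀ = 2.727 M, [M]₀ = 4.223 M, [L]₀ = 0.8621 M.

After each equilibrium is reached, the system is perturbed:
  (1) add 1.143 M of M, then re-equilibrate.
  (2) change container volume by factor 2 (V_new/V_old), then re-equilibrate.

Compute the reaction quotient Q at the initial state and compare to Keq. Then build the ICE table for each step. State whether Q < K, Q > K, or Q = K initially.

Q₀ = 7602; Q > K (proceeds reverse)

Q₀ = 7602 vs Keq = 0.006216 ⇒ Q>K, reverse
Step 1:
                   E          A          M          L
  Initial     0.1417      2.727      4.223     0.8621
  Change      0.8519    -0.4259     -1.278    -0.8519
  Equil       0.9936      2.301      2.945    0.01022
  solve Keq expr → x = -0.4259; check Q = 0.006216
Then add 1.143 M of M.
Step 2:
                   E          A          M          L
  Initial     0.9936      2.301      4.088    0.01022
  Change    0.003929  -0.001964  -0.005893  -0.003929
  Equil       0.9975      2.299      4.082   0.006288
  solve Keq expr → x = -0.001964; check Q = 0.006216
Then change container volume by factor 2 (V_new/V_old).
Step 3:
                   E          A          M          L
  Initial     0.4988       1.15      2.041   0.003144
  Change   -0.009058   0.004529    0.01359   0.009058
  Equil       0.4897      1.154      2.055     0.0122
  solve Keq expr → x = 0.004529; check Q = 0.006216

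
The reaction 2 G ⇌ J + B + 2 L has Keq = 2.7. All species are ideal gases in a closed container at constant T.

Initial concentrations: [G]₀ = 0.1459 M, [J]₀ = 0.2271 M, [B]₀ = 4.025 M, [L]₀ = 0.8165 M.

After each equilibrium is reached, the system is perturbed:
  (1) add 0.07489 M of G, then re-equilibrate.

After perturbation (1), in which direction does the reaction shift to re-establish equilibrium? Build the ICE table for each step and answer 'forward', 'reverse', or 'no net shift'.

Q₀ = 28.63 vs Keq = 2.7 ⇒ Q>K, reverse
Step 1:
                    G           J           B           L
  I            0.1459      0.2271       4.025      0.8165
  C            0.1592    -0.07961    -0.07961     -0.1592
  E            0.3051      0.1475       3.945      0.6573
  solve Keq expr → x = -0.07961; check Q = 2.7
Then add 0.07489 M of G.
Step 2:
                    G           J           B           L
  I              0.38      0.1475       3.945      0.6573
  C          -0.03715     0.01857     0.01857     0.03715
  E            0.3429      0.1661       3.964      0.6944
  solve Keq expr → x = 0.01857; check Q = 2.7

Direction: forward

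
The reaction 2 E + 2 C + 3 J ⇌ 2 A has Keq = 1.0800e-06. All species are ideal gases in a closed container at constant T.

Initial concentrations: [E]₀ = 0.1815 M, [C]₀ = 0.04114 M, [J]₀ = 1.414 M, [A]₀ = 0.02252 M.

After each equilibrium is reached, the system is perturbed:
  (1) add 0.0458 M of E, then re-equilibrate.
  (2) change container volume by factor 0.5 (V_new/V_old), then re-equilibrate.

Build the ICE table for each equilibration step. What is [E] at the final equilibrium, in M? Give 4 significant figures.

[E]_eq = 0.4993 M

Q₀ = 3.217 vs Keq = 1.0800e-06 ⇒ Q>K, reverse
Step 1:
                    E           C           J           A
  init         0.1815     0.04114       1.414     0.02252
  Δ            0.0225      0.0225     0.03374     -0.0225
  eq            0.204     0.06364       1.448  2.3501e-05
  solve Keq expr → x = -0.01125; check Q = 1.0800e-06
Then add 0.0458 M of E.
Step 2:
                    E           C           J           A
  init         0.2498     0.06364       1.448  2.3501e-05
  Δ       -5.2730e-06 -5.2730e-06 -7.9095e-06  5.2730e-06
  eq           0.2498     0.06363       1.448  2.8774e-05
  solve Keq expr → x = 2.6365e-06; check Q = 1.0800e-06
Then change container volume by factor 0.5 (V_new/V_old).
Step 3:
                    E           C           J           A
  init         0.4996      0.1273       2.895  5.7547e-05
  Δ       -2.6706e-04 -2.6706e-04 -4.0060e-04  2.6706e-04
  eq           0.4993       0.127       2.895  3.2461e-04
  solve Keq expr → x = 1.3353e-04; check Q = 1.0800e-06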